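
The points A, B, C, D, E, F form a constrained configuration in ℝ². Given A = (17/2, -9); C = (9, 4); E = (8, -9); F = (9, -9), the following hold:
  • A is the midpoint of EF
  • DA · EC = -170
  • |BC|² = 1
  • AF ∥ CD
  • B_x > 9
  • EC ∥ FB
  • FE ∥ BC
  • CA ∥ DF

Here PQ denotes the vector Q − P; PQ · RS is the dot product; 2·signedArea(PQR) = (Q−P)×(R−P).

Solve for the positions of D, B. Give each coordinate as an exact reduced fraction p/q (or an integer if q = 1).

B = (10, 4)
D = (19/2, 4)

1. D_x = 19/2  [CA ∥ DF ∩ AF ∥ CD]
2. D_y = 4  [CA ∥ DF ∩ AF ∥ CD]
   → D = (19/2, 4)
3. B_x = 10  [FE ∥ BC ∩ EC ∥ FB]
4. B_y = 4  [FE ∥ BC ∩ EC ∥ FB]
   → B = (10, 4)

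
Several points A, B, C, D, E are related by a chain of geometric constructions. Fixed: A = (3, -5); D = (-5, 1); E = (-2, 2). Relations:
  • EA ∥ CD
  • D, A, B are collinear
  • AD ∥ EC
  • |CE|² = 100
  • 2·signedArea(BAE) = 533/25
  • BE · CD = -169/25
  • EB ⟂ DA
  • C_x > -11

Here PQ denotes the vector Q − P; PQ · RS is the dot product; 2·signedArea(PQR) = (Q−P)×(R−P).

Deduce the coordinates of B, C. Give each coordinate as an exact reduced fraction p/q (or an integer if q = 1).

B = (-89/25, -2/25)
C = (-10, 8)

1. B_x = -89/25  [D, A, B are collinear ∩ EB ⟂ DA]
2. B_y = -2/25  [D, A, B are collinear ∩ EB ⟂ DA]
   → B = (-89/25, -2/25)
3. C_x = -10  [EA ∥ CD ∩ AD ∥ EC]
4. C_y = 8  [EA ∥ CD ∩ AD ∥ EC]
   → C = (-10, 8)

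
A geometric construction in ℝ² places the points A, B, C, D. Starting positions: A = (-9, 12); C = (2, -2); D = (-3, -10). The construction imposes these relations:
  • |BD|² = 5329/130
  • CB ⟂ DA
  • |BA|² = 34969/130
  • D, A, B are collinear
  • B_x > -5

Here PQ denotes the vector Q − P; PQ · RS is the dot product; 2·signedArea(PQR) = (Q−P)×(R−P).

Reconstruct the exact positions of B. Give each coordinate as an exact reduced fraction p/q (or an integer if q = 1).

B = (-609/130, -497/130)

1. B_x = -609/130  [D, A, B are collinear ∩ CB ⟂ DA]
2. B_y = -497/130  [D, A, B are collinear ∩ CB ⟂ DA]
   → B = (-609/130, -497/130)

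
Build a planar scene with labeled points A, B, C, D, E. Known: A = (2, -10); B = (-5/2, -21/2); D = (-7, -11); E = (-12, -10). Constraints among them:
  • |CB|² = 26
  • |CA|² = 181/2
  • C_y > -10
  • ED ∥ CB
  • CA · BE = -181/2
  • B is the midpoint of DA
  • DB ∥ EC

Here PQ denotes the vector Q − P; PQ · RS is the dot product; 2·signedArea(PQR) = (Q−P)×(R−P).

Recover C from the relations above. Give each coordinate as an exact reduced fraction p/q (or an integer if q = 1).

1. C_x = -15/2  [ED ∥ CB ∩ DB ∥ EC]
2. C_y = -19/2  [ED ∥ CB ∩ DB ∥ EC]
   → C = (-15/2, -19/2)

C = (-15/2, -19/2)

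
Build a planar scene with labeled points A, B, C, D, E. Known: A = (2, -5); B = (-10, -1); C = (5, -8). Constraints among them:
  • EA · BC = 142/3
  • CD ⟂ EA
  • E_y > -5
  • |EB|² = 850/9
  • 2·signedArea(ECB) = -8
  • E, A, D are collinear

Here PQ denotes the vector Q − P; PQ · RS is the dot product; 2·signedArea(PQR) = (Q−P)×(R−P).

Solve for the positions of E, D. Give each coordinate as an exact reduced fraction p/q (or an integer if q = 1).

D = (217/41, -220/41)
E = (-1, -14/3)

1. E_x = -1  [EA · BC = 142/3 ∩ 2·signedArea(ECB) = -8]
2. E_y = -14/3  [EA · BC = 142/3 ∩ 2·signedArea(ECB) = -8]
   → E = (-1, -14/3)
3. D_x = 217/41  [E, A, D are collinear ∩ CD ⟂ EA]
4. D_y = -220/41  [E, A, D are collinear ∩ CD ⟂ EA]
   → D = (217/41, -220/41)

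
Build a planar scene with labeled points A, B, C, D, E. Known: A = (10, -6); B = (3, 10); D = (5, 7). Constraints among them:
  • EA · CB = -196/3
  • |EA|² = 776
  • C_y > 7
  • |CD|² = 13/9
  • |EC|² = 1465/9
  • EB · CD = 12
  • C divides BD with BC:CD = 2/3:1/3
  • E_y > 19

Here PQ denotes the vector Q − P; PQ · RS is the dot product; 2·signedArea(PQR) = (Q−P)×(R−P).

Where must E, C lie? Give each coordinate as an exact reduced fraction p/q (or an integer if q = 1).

1. C_x = 13/3  [C divides BD with BC:CD = 2/3:1/3]
2. C_y = 8  [C divides BD with BC:CD = 2/3:1/3]
   → C = (13/3, 8)
3. E_x = 0  [line 4/3·x + -2·y + 40 = 0 ∩ |EA|² = 776]
4. E_y = 20  [line 4/3·x + -2·y + 40 = 0 ∩ |EA|² = 776]
   → E = (0, 20)

C = (13/3, 8)
E = (0, 20)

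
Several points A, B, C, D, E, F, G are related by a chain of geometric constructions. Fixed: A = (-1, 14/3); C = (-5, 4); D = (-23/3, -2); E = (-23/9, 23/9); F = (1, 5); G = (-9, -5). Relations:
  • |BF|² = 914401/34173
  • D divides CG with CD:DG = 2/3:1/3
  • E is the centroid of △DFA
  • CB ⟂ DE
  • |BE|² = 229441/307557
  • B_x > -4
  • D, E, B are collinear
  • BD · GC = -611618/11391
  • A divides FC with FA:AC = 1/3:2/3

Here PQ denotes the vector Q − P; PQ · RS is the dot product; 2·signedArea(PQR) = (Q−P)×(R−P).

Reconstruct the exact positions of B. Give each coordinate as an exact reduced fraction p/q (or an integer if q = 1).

1. B_x = -36455/11391  [D, E, B are collinear ∩ CB ⟂ DE]
2. B_y = 22564/11391  [D, E, B are collinear ∩ CB ⟂ DE]
   → B = (-36455/11391, 22564/11391)

B = (-36455/11391, 22564/11391)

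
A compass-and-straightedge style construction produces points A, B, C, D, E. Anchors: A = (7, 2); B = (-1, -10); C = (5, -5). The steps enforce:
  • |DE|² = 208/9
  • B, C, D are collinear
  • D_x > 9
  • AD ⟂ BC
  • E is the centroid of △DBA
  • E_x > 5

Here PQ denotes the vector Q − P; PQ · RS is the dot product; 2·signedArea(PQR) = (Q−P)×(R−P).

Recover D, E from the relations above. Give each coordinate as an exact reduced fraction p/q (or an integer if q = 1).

1. D_x = 587/61  [B, C, D are collinear ∩ AD ⟂ BC]
2. D_y = -70/61  [B, C, D are collinear ∩ AD ⟂ BC]
   → D = (587/61, -70/61)
3. E_x = 953/183  [E is the centroid of △DBA]
4. E_y = -186/61  [E is the centroid of △DBA]
   → E = (953/183, -186/61)

D = (587/61, -70/61)
E = (953/183, -186/61)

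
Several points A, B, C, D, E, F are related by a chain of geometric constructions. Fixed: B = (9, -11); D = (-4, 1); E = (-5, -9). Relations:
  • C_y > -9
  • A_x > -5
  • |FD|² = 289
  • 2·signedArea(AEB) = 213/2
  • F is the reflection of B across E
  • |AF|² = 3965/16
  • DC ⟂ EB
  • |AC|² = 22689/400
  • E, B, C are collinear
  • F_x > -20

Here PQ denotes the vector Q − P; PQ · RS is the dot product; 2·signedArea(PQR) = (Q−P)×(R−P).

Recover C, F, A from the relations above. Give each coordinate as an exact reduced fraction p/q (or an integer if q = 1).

1. C_x = -271/50  [E, B, C are collinear ∩ DC ⟂ EB]
2. C_y = -447/50  [E, B, C are collinear ∩ DC ⟂ EB]
   → C = (-271/50, -447/50)
3. F_x = -19  [F is the reflection of B across E]
4. F_y = -7  [F is the reflection of B across E]
   → F = (-19, -7)
5. A_x = -17/4  [line 2·x + 14·y + 59/2 = 0 ∩ |AF|² = 3965/16]
6. A_y = -3/2  [line 2·x + 14·y + 59/2 = 0 ∩ |AF|² = 3965/16]
   → A = (-17/4, -3/2)

A = (-17/4, -3/2)
C = (-271/50, -447/50)
F = (-19, -7)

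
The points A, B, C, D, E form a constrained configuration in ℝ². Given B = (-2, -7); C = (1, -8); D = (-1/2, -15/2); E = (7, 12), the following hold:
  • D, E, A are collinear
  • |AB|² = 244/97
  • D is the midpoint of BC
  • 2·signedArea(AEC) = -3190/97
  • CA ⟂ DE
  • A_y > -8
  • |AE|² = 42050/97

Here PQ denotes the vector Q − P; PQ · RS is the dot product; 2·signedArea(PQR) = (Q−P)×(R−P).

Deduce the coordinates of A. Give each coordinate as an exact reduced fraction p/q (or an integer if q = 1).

1. A_x = -46/97  [D, E, A are collinear ∩ CA ⟂ DE]
2. A_y = -721/97  [D, E, A are collinear ∩ CA ⟂ DE]
   → A = (-46/97, -721/97)

A = (-46/97, -721/97)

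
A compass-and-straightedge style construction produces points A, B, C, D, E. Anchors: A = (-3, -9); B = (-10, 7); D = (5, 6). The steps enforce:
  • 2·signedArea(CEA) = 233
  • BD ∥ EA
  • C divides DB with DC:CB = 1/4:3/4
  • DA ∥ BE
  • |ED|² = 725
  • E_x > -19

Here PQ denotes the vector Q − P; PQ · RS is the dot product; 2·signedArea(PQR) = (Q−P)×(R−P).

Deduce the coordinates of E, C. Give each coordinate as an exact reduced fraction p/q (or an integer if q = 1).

1. E_x = -18  [BD ∥ EA ∩ DA ∥ BE]
2. E_y = -8  [BD ∥ EA ∩ DA ∥ BE]
   → E = (-18, -8)
3. C_x = 5/4  [C divides DB with DC:CB = 1/4:3/4]
4. C_y = 25/4  [C divides DB with DC:CB = 1/4:3/4]
   → C = (5/4, 25/4)

C = (5/4, 25/4)
E = (-18, -8)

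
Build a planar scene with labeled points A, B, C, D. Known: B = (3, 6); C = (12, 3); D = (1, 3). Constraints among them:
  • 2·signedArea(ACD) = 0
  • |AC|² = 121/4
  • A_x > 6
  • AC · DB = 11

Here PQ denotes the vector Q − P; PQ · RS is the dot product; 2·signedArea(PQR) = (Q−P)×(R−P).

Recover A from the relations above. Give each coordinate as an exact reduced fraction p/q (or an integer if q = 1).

A = (13/2, 3)

1. A_x = 13/2  [2·signedArea(ACD) = 0 ∩ AC · DB = 11]
2. A_y = 3  [2·signedArea(ACD) = 0 ∩ AC · DB = 11]
   → A = (13/2, 3)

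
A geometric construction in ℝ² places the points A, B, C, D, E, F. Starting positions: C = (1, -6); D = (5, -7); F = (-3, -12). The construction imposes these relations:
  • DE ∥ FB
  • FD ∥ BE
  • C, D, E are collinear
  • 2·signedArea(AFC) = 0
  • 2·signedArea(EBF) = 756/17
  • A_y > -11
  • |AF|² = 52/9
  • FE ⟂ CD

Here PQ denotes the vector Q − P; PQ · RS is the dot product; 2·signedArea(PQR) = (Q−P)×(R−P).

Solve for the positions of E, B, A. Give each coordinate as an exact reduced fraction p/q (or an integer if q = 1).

1. E_x = -23/17  [C, D, E are collinear ∩ FE ⟂ CD]
2. E_y = -92/17  [C, D, E are collinear ∩ FE ⟂ CD]
   → E = (-23/17, -92/17)
3. B_x = -159/17  [FD ∥ BE ∩ DE ∥ FB]
4. B_y = -177/17  [FD ∥ BE ∩ DE ∥ FB]
   → B = (-159/17, -177/17)
5. A_x = -5/3  [line -6·x + 4·y + 30 = 0 ∩ |AF|² = 52/9]
6. A_y = -10  [line -6·x + 4·y + 30 = 0 ∩ |AF|² = 52/9]
   → A = (-5/3, -10)

A = (-5/3, -10)
B = (-159/17, -177/17)
E = (-23/17, -92/17)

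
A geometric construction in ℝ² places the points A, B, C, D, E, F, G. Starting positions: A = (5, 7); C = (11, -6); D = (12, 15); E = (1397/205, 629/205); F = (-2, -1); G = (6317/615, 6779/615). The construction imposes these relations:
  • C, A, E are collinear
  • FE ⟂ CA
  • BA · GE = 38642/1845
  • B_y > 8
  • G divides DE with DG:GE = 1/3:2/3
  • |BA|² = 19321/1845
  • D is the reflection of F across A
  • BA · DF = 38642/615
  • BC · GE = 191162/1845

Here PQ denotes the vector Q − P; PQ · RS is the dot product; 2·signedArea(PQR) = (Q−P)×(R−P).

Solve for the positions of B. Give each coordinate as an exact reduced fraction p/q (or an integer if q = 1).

1. B_x = 4882/615  [BA · GE = 38642/1845 ∩ BA · DF = 38642/615]
2. B_y = 1713/205  [BA · GE = 38642/1845 ∩ BA · DF = 38642/615]
   → B = (4882/615, 1713/205)

B = (4882/615, 1713/205)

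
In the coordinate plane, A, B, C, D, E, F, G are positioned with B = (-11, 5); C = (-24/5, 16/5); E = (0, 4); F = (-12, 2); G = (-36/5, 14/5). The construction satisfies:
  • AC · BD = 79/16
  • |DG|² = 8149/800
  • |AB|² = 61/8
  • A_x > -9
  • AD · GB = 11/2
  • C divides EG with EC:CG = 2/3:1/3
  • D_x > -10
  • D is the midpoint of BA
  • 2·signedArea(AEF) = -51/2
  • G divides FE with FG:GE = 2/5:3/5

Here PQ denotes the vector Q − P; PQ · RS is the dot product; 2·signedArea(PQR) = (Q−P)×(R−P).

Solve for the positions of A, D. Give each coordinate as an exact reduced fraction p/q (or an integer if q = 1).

1. A_x = -33/4  [line 2·x + -12·y + 147/2 = 0 ∩ |AB|² = 61/8]
2. A_y = 19/4  [line 2·x + -12·y + 147/2 = 0 ∩ |AB|² = 61/8]
   → A = (-33/4, 19/4)
3. D_x = -77/8  [AC · BD = 79/16 ∩ D is the midpoint of BA]
4. D_y = 39/8  [AC · BD = 79/16 ∩ D is the midpoint of BA]
   → D = (-77/8, 39/8)

A = (-33/4, 19/4)
D = (-77/8, 39/8)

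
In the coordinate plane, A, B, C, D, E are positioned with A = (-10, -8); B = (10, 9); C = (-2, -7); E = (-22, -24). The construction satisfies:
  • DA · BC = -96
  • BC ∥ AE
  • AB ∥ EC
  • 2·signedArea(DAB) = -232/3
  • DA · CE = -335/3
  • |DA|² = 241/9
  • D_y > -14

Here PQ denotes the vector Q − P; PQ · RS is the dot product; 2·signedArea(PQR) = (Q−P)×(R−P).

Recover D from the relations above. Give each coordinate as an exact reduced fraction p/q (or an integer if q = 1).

1. D_x = -34/3  [DA · CE = -335/3 ∩ DA · BC = -96]
2. D_y = -13  [DA · CE = -335/3 ∩ DA · BC = -96]
   → D = (-34/3, -13)

D = (-34/3, -13)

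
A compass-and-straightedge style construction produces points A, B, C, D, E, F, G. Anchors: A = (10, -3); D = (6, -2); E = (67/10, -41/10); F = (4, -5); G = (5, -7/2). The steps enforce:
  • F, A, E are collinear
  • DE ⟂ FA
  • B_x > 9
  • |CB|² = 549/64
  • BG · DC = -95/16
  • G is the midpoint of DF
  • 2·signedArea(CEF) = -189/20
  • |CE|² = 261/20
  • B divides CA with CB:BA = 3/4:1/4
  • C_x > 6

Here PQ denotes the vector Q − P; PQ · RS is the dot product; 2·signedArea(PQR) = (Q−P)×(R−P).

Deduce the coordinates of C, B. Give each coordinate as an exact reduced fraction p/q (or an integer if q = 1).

1. C_x = 7  [line 9/10·x + -27/10·y + -153/20 = 0 ∩ |CE|² = 261/20]
2. C_y = -1/2  [line 9/10·x + -27/10·y + -153/20 = 0 ∩ |CE|² = 261/20]
   → C = (7, -1/2)
3. B_x = 37/4  [B divides CA with CB:BA = 3/4:1/4]
4. B_y = -19/8  [B divides CA with CB:BA = 3/4:1/4]
   → B = (37/4, -19/8)

B = (37/4, -19/8)
C = (7, -1/2)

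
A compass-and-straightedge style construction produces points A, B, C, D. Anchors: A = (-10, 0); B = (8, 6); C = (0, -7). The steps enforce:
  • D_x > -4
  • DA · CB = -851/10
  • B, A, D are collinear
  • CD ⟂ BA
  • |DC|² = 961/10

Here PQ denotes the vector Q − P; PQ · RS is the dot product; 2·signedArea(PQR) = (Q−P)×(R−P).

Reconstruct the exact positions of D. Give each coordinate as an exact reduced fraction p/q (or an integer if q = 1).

D = (-31/10, 23/10)

1. D_x = -31/10  [B, A, D are collinear ∩ CD ⟂ BA]
2. D_y = 23/10  [B, A, D are collinear ∩ CD ⟂ BA]
   → D = (-31/10, 23/10)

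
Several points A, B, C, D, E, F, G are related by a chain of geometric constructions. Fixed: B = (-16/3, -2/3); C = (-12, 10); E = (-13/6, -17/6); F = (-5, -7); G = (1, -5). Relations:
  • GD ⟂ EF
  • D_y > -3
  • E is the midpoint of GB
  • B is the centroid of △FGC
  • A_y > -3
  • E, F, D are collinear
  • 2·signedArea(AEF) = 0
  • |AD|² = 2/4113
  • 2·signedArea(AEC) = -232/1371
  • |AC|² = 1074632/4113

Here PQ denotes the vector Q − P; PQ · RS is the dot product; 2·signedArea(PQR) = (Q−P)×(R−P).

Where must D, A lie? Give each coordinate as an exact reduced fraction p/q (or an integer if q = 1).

A = (-2962/1371, -3872/1371)
D = (-993/457, -1299/457)

1. D_x = -993/457  [E, F, D are collinear ∩ GD ⟂ EF]
2. D_y = -1299/457  [E, F, D are collinear ∩ GD ⟂ EF]
   → D = (-993/457, -1299/457)
3. A_x = -2962/1371  [2·signedArea(AEF) = 0 ∩ 2·signedArea(AEC) = -232/1371]
4. A_y = -3872/1371  [2·signedArea(AEF) = 0 ∩ 2·signedArea(AEC) = -232/1371]
   → A = (-2962/1371, -3872/1371)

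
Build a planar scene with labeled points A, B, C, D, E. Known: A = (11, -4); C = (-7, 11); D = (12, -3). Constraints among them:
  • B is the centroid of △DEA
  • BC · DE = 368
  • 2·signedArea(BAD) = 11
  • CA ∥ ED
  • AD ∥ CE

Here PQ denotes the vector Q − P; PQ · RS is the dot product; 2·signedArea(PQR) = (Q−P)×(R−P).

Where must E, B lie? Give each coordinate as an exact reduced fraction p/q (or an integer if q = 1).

B = (17/3, 5/3)
E = (-6, 12)

1. E_x = -6  [CA ∥ ED ∩ AD ∥ CE]
2. E_y = 12  [CA ∥ ED ∩ AD ∥ CE]
   → E = (-6, 12)
3. B_x = 17/3  [B is the centroid of △DEA]
4. B_y = 5/3  [B is the centroid of △DEA]
   → B = (17/3, 5/3)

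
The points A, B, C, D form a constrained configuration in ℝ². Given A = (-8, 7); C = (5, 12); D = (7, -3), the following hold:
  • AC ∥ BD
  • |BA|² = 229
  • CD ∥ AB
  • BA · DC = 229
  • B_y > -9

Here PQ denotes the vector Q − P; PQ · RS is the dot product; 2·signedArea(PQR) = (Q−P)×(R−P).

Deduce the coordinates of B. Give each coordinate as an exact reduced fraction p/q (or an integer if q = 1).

B = (-6, -8)

1. B_x = -6  [AC ∥ BD ∩ CD ∥ AB]
2. B_y = -8  [AC ∥ BD ∩ CD ∥ AB]
   → B = (-6, -8)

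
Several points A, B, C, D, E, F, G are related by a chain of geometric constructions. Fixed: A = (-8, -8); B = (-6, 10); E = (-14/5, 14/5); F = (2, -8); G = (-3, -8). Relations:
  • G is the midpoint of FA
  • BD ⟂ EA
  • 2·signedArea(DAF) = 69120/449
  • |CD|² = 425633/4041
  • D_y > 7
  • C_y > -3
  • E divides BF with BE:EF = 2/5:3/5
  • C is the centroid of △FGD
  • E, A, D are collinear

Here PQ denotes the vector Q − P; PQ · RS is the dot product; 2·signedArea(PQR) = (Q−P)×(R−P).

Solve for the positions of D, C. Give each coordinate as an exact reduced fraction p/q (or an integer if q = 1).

C = (-713/1347, -1288/449)
D = (-264/449, 3320/449)

1. D_x = -264/449  [E, A, D are collinear ∩ BD ⟂ EA]
2. D_y = 3320/449  [E, A, D are collinear ∩ BD ⟂ EA]
   → D = (-264/449, 3320/449)
3. C_x = -713/1347  [C is the centroid of △FGD]
4. C_y = -1288/449  [C is the centroid of △FGD]
   → C = (-713/1347, -1288/449)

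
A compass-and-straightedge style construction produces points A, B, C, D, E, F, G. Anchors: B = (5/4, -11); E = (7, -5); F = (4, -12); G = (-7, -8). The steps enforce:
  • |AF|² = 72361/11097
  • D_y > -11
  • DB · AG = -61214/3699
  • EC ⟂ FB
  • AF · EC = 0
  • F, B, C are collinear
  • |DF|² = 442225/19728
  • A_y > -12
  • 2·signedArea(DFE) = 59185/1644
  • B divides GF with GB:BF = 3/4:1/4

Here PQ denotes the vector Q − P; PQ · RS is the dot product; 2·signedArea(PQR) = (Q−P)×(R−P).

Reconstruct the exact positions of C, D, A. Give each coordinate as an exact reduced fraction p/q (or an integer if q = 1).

A = (1973/1233, -13720/1233)
C = (603/137, -1664/137)
D = (-739/1644, -4267/411)

1. C_x = 603/137  [F, B, C are collinear ∩ EC ⟂ FB]
2. C_y = -1664/137  [F, B, C are collinear ∩ EC ⟂ FB]
   → C = (603/137, -1664/137)
3. A_x = 1973/1233  [line 356/137·x + 979/137·y + 10324/137 = 0 ∩ |AF|² = 72361/11097]
4. A_y = -13720/1233  [line 356/137·x + 979/137·y + 10324/137 = 0 ∩ |AF|² = 72361/11097]
   → A = (1973/1233, -13720/1233)
5. D_x = -739/1644  [2·signedArea(DFE) = 59185/1644 ∩ DB · AG = -61214/3699]
6. D_y = -4267/411  [2·signedArea(DFE) = 59185/1644 ∩ DB · AG = -61214/3699]
   → D = (-739/1644, -4267/411)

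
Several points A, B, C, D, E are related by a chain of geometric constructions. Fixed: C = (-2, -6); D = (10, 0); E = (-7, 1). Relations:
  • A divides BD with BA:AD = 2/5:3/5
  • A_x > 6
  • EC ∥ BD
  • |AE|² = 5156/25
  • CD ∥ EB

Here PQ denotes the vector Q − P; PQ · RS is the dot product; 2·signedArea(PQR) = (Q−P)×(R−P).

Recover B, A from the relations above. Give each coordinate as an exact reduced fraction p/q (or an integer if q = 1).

A = (7, 21/5)
B = (5, 7)

1. B_x = 5  [EC ∥ BD ∩ CD ∥ EB]
2. B_y = 7  [EC ∥ BD ∩ CD ∥ EB]
   → B = (5, 7)
3. A_x = 7  [A divides BD with BA:AD = 2/5:3/5]
4. A_y = 21/5  [A divides BD with BA:AD = 2/5:3/5]
   → A = (7, 21/5)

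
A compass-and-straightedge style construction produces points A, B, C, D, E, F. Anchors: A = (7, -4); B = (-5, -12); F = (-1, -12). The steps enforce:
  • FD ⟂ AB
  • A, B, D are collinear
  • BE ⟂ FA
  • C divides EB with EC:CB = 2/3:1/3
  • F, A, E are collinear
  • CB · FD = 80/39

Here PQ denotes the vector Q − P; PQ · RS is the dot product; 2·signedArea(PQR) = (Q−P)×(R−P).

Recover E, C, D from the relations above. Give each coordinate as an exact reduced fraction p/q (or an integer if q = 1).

C = (-13/3, -38/3)
D = (-29/13, -132/13)
E = (-3, -14)

1. E_x = -3  [F, A, E are collinear ∩ BE ⟂ FA]
2. E_y = -14  [F, A, E are collinear ∩ BE ⟂ FA]
   → E = (-3, -14)
3. C_x = -13/3  [C divides EB with EC:CB = 2/3:1/3]
4. C_y = -38/3  [C divides EB with EC:CB = 2/3:1/3]
   → C = (-13/3, -38/3)
5. D_x = -29/13  [A, B, D are collinear ∩ FD ⟂ AB]
6. D_y = -132/13  [A, B, D are collinear ∩ FD ⟂ AB]
   → D = (-29/13, -132/13)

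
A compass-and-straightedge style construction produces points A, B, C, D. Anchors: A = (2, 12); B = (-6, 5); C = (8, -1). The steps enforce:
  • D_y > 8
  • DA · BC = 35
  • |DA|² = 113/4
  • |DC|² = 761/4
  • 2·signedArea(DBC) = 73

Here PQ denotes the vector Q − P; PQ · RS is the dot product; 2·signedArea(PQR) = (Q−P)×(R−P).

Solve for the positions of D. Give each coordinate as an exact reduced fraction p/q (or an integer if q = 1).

1. D_x = -2  [2·signedArea(DBC) = 73 ∩ DA · BC = 35]
2. D_y = 17/2  [2·signedArea(DBC) = 73 ∩ DA · BC = 35]
   → D = (-2, 17/2)

D = (-2, 17/2)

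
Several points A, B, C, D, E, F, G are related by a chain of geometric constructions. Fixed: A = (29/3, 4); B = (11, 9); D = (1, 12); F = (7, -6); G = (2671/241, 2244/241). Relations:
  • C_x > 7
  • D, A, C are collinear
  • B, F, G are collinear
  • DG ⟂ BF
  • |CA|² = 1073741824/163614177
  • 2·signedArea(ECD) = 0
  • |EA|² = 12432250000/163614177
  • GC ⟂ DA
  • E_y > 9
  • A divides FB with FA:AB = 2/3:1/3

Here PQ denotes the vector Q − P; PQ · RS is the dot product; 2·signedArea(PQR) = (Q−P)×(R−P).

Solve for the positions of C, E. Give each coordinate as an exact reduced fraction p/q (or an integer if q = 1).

C = (587191/75433, 432804/75433)
E = (246019/75433, 747732/75433)

1. C_x = 587191/75433  [D, A, C are collinear ∩ GC ⟂ DA]
2. C_y = 432804/75433  [D, A, C are collinear ∩ GC ⟂ DA]
   → C = (587191/75433, 432804/75433)
3. E_x = 246019/75433  [line -472392/75433·x + -511758/75433·y + 6613488/75433 = 0 ∩ |EA|² = 12432250000/163614177]
4. E_y = 747732/75433  [line -472392/75433·x + -511758/75433·y + 6613488/75433 = 0 ∩ |EA|² = 12432250000/163614177]
   → E = (246019/75433, 747732/75433)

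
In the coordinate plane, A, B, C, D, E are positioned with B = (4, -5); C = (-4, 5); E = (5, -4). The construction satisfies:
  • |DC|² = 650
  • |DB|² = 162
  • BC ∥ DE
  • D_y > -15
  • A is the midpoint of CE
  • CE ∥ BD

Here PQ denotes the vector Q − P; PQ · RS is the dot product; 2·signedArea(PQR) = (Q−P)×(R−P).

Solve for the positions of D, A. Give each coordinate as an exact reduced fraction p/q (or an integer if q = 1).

A = (1/2, 1/2)
D = (13, -14)

1. D_x = 13  [BC ∥ DE ∩ CE ∥ BD]
2. D_y = -14  [BC ∥ DE ∩ CE ∥ BD]
   → D = (13, -14)
3. A_x = 1/2  [A is the midpoint of CE]
4. A_y = 1/2  [A is the midpoint of CE]
   → A = (1/2, 1/2)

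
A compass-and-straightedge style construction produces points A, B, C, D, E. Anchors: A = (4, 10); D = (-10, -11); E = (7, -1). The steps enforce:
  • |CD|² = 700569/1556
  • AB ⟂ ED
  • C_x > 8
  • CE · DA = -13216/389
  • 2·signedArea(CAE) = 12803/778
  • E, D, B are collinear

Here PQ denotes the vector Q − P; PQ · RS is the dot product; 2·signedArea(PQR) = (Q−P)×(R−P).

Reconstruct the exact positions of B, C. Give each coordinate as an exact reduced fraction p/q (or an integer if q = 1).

B = (3726/389, 201/389)
C = (6449/778, -94/389)

1. B_x = 3726/389  [E, D, B are collinear ∩ AB ⟂ ED]
2. B_y = 201/389  [E, D, B are collinear ∩ AB ⟂ ED]
   → B = (3726/389, 201/389)
3. C_x = 6449/778  [2·signedArea(CAE) = 12803/778 ∩ CE · DA = -13216/389]
4. C_y = -94/389  [2·signedArea(CAE) = 12803/778 ∩ CE · DA = -13216/389]
   → C = (6449/778, -94/389)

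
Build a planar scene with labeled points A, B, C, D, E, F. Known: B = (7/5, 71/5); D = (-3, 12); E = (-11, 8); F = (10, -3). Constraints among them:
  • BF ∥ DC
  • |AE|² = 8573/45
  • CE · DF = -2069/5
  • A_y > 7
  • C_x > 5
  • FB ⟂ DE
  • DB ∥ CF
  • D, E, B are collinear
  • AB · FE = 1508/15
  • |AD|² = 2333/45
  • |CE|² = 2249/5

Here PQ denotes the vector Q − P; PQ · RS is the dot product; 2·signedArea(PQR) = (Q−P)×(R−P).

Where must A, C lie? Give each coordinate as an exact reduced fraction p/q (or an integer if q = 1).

A = (14/5, 116/15)
C = (28/5, -26/5)

1. A_x = 14/5  [line 21·x + -11·y + 394/15 = 0 ∩ |AE|² = 8573/45]
2. A_y = 116/15  [line 21·x + -11·y + 394/15 = 0 ∩ |AE|² = 8573/45]
   → A = (14/5, 116/15)
3. C_x = 28/5  [DB ∥ CF ∩ BF ∥ DC]
4. C_y = -26/5  [DB ∥ CF ∩ BF ∥ DC]
   → C = (28/5, -26/5)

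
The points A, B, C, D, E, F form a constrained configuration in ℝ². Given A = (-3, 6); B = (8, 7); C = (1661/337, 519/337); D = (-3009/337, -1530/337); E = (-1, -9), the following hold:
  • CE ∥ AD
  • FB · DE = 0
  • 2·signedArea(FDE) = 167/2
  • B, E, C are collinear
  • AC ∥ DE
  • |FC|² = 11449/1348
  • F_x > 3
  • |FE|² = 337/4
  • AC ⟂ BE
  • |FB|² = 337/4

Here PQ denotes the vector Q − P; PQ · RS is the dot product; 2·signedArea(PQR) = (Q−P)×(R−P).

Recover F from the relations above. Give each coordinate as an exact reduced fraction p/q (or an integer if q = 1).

F = (7/2, -1)

1. F_x = 7/2  [FB · DE = 0 ∩ 2·signedArea(FDE) = 167/2]
2. F_y = -1  [FB · DE = 0 ∩ 2·signedArea(FDE) = 167/2]
   → F = (7/2, -1)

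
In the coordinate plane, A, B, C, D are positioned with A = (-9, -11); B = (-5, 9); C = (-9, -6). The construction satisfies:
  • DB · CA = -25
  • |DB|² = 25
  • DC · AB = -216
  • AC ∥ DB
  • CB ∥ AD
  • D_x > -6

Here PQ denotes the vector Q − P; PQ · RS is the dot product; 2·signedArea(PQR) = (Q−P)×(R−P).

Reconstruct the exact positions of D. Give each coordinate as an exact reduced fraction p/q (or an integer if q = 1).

1. D_x = -5  [AC ∥ DB ∩ CB ∥ AD]
2. D_y = 4  [AC ∥ DB ∩ CB ∥ AD]
   → D = (-5, 4)

D = (-5, 4)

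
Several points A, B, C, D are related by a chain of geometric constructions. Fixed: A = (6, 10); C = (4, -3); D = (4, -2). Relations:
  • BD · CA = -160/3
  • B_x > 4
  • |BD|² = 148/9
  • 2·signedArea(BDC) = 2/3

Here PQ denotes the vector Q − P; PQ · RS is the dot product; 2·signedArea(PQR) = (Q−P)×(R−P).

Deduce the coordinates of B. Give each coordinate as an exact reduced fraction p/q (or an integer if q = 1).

B = (14/3, 2)

1. B_x = 14/3  [2·signedArea(BDC) = 2/3 ∩ BD · CA = -160/3]
2. B_y = 2  [2·signedArea(BDC) = 2/3 ∩ BD · CA = -160/3]
   → B = (14/3, 2)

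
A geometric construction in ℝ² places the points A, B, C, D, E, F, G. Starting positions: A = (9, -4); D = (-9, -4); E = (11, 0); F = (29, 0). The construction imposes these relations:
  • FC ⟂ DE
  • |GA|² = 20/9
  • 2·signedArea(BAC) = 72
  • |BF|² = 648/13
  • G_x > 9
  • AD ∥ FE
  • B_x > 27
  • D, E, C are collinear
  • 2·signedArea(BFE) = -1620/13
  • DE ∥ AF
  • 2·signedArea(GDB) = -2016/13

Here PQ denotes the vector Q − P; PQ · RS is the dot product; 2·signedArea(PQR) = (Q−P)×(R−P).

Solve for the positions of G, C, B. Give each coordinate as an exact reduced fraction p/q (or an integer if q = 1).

1. C_x = 368/13  [D, E, C are collinear ∩ FC ⟂ DE]
2. C_y = 45/13  [D, E, C are collinear ∩ FC ⟂ DE]
   → C = (368/13, 45/13)
3. B_x = 359/13  [2·signedArea(BAC) = 72 ∩ 2·signedArea(BFE) = -1620/13]
4. B_y = 90/13  [2·signedArea(BAC) = 72 ∩ 2·signedArea(BFE) = -1620/13]
   → B = (359/13, 90/13)
5. G_x = 29/3  [line -142/13·x + 476/13·y + 2642/13 = 0 ∩ |GA|² = 20/9]
6. G_y = -8/3  [line -142/13·x + 476/13·y + 2642/13 = 0 ∩ |GA|² = 20/9]
   → G = (29/3, -8/3)

B = (359/13, 90/13)
C = (368/13, 45/13)
G = (29/3, -8/3)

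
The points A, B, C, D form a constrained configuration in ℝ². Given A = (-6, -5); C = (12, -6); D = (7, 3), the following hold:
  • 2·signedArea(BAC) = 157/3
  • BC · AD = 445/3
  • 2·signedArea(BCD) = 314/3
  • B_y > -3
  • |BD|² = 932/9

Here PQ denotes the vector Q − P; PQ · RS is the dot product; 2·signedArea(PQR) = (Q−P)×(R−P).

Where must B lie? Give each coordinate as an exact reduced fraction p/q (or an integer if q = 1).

B = (-5/3, -7/3)

1. B_x = -5/3  [2·signedArea(BCD) = 314/3 ∩ 2·signedArea(BAC) = 157/3]
2. B_y = -7/3  [2·signedArea(BCD) = 314/3 ∩ 2·signedArea(BAC) = 157/3]
   → B = (-5/3, -7/3)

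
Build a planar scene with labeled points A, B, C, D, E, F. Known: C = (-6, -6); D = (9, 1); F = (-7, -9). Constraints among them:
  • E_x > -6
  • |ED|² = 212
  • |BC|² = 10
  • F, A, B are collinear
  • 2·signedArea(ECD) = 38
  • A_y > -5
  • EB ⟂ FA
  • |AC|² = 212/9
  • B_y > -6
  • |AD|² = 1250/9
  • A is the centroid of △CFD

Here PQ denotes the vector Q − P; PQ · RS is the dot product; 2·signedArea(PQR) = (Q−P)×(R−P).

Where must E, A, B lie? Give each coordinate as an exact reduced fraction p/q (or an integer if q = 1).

1. A_x = -4/3  [A is the centroid of △CFD]
2. A_y = -14/3  [A is the centroid of △CFD]
   → A = (-4/3, -14/3)
3. B_x = -651/229  [line -13/3·x + 17/3·y + 62/3 = 0 ∩ |BC|² = 10]
4. B_y = -1333/229  [line -13/3·x + 17/3·y + 62/3 = 0 ∩ |BC|² = 10]
   → B = (-651/229, -1333/229)
5. E_x = -5  [2·signedArea(ECD) = 38 ∩ EB ⟂ FA]
6. E_y = -3  [2·signedArea(ECD) = 38 ∩ EB ⟂ FA]
   → E = (-5, -3)

A = (-4/3, -14/3)
B = (-651/229, -1333/229)
E = (-5, -3)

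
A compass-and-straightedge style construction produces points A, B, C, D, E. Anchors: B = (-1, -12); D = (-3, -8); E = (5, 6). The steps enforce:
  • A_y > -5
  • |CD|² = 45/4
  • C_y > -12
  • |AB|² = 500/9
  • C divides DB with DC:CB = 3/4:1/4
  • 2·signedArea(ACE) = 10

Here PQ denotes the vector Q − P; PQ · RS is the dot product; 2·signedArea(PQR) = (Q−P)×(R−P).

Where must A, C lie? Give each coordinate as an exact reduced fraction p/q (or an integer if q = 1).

A = (1/3, -14/3)
C = (-3/2, -11)

1. C_x = -3/2  [C divides DB with DC:CB = 3/4:1/4]
2. C_y = -11  [C divides DB with DC:CB = 3/4:1/4]
   → C = (-3/2, -11)
3. A_x = 1/3  [line -17·x + 13/2·y + 36 = 0 ∩ |AB|² = 500/9]
4. A_y = -14/3  [line -17·x + 13/2·y + 36 = 0 ∩ |AB|² = 500/9]
   → A = (1/3, -14/3)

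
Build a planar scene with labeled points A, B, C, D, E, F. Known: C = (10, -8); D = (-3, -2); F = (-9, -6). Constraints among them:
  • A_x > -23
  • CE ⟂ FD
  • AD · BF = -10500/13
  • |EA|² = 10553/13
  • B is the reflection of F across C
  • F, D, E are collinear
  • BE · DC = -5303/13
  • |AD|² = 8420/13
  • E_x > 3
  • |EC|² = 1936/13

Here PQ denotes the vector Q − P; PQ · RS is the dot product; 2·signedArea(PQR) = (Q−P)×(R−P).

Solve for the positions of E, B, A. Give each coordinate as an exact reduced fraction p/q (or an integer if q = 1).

A = (-293/13, 186/13)
B = (29, -10)
E = (42/13, 28/13)

1. E_x = 42/13  [F, D, E are collinear ∩ CE ⟂ FD]
2. E_y = 28/13  [F, D, E are collinear ∩ CE ⟂ FD]
   → E = (42/13, 28/13)
3. B_x = 29  [B is the reflection of F across C]
4. B_y = -10  [B is the reflection of F across C]
   → B = (29, -10)
5. A_x = -293/13  [line 38·x + -4·y + 11878/13 = 0 ∩ |AD|² = 8420/13]
6. A_y = 186/13  [line 38·x + -4·y + 11878/13 = 0 ∩ |AD|² = 8420/13]
   → A = (-293/13, 186/13)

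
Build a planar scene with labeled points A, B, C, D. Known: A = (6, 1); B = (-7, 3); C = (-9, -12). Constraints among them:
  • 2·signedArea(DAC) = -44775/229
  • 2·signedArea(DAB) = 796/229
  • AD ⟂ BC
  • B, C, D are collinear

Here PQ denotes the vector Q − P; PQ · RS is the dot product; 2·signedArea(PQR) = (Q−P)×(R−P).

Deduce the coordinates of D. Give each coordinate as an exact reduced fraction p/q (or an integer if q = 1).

1. D_x = -1611/229  [B, C, D are collinear ∩ AD ⟂ BC]
2. D_y = 627/229  [B, C, D are collinear ∩ AD ⟂ BC]
   → D = (-1611/229, 627/229)

D = (-1611/229, 627/229)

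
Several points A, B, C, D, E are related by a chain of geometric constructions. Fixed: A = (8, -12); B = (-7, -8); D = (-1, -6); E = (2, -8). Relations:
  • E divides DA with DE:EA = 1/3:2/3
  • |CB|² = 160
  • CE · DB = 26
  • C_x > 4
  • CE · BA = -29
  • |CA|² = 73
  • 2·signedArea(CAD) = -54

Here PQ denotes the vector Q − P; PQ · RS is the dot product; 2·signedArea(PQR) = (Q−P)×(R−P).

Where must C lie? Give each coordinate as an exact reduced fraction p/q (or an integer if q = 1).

1. C_x = 5  [CE · DB = 26 ∩ CE · BA = -29]
2. C_y = -4  [CE · DB = 26 ∩ CE · BA = -29]
   → C = (5, -4)

C = (5, -4)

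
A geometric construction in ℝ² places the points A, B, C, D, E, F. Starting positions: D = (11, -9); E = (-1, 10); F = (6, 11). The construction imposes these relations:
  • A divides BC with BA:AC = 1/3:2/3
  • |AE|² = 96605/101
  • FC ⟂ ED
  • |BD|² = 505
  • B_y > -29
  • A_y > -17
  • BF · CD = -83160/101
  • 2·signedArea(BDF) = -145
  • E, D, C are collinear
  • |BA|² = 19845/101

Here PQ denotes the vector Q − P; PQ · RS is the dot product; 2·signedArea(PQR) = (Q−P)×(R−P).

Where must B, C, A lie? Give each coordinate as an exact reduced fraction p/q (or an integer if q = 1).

1. C_x = 55/101  [E, D, C are collinear ∩ FC ⟂ ED]
2. C_y = 763/101  [E, D, C are collinear ∩ FC ⟂ ED]
   → C = (55/101, 763/101)
3. B_x = 23  [2·signedArea(BDF) = -145 ∩ BF · CD = -83160/101]
4. B_y = -28  [2·signedArea(BDF) = -145 ∩ BF · CD = -83160/101]
   → B = (23, -28)
5. A_x = 1567/101  [A divides BC with BA:AC = 1/3:2/3]
6. A_y = -1631/101  [A divides BC with BA:AC = 1/3:2/3]
   → A = (1567/101, -1631/101)

A = (1567/101, -1631/101)
B = (23, -28)
C = (55/101, 763/101)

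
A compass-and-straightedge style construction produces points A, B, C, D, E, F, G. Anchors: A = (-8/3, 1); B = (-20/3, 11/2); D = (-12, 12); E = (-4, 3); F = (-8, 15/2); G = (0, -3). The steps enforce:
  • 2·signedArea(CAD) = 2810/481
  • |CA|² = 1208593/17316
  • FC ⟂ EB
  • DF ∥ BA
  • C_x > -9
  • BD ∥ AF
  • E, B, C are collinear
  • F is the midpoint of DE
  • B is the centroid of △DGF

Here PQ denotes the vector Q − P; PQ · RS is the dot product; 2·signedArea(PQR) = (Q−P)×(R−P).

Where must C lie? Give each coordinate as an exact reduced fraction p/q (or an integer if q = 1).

C = (-4028/481, 6831/962)

1. C_x = -4028/481  [E, B, C are collinear ∩ FC ⟂ EB]
2. C_y = 6831/962  [E, B, C are collinear ∩ FC ⟂ EB]
   → C = (-4028/481, 6831/962)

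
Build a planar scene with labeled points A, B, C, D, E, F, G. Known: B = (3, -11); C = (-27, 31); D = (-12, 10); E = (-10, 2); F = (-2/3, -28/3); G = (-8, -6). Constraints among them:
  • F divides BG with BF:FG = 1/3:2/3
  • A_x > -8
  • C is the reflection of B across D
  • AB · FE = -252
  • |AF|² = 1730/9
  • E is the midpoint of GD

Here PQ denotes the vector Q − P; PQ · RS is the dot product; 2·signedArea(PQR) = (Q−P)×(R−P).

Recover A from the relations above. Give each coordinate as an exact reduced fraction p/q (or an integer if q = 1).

1. A_x = -7  [line 28/3·x + -34/3·y + 298/3 = 0 ∩ |AF|² = 1730/9]
2. A_y = 3  [line 28/3·x + -34/3·y + 298/3 = 0 ∩ |AF|² = 1730/9]
   → A = (-7, 3)

A = (-7, 3)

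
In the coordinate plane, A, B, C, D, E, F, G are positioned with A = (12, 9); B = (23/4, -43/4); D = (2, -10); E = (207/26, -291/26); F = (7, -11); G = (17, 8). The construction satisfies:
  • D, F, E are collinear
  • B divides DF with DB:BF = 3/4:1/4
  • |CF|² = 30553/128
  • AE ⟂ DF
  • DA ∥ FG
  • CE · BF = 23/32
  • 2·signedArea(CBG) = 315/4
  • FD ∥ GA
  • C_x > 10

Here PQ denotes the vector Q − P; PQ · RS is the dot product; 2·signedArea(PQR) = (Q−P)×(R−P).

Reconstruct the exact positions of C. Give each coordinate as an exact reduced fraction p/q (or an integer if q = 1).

1. C_x = 167/16  [2·signedArea(CBG) = 315/4 ∩ CE · BF = 23/32]
2. C_y = 65/16  [2·signedArea(CBG) = 315/4 ∩ CE · BF = 23/32]
   → C = (167/16, 65/16)

C = (167/16, 65/16)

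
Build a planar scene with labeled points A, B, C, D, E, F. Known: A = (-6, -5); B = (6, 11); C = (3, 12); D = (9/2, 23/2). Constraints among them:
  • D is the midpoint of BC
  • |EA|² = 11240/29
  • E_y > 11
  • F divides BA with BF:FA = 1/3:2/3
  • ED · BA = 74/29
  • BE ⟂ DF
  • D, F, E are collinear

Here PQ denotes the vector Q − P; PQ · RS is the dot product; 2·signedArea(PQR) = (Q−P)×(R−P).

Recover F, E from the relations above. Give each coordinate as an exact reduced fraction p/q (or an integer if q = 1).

1. F_x = 2  [F divides BA with BF:FA = 1/3:2/3]
2. F_y = 17/3  [F divides BA with BF:FA = 1/3:2/3]
   → F = (2, 17/3)
3. E_x = 132/29  [D, F, E are collinear ∩ BE ⟂ DF]
4. E_y = 337/29  [D, F, E are collinear ∩ BE ⟂ DF]
   → E = (132/29, 337/29)

E = (132/29, 337/29)
F = (2, 17/3)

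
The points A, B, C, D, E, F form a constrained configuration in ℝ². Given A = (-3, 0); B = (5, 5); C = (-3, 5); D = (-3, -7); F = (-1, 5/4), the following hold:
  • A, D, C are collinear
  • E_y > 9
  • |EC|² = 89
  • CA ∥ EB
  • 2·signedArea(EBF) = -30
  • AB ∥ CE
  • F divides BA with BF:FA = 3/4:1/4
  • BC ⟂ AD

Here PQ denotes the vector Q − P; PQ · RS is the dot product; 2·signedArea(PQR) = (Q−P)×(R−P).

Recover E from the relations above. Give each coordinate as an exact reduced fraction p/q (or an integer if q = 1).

1. E_x = 5  [CA ∥ EB ∩ AB ∥ CE]
2. E_y = 10  [CA ∥ EB ∩ AB ∥ CE]
   → E = (5, 10)

E = (5, 10)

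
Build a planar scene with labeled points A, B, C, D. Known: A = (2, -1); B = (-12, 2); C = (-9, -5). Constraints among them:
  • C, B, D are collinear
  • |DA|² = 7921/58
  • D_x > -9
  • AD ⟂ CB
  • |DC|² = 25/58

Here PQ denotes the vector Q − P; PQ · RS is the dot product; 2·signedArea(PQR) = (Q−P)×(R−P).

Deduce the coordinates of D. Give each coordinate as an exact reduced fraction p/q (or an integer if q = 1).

D = (-507/58, -325/58)

1. D_x = -507/58  [C, B, D are collinear ∩ AD ⟂ CB]
2. D_y = -325/58  [C, B, D are collinear ∩ AD ⟂ CB]
   → D = (-507/58, -325/58)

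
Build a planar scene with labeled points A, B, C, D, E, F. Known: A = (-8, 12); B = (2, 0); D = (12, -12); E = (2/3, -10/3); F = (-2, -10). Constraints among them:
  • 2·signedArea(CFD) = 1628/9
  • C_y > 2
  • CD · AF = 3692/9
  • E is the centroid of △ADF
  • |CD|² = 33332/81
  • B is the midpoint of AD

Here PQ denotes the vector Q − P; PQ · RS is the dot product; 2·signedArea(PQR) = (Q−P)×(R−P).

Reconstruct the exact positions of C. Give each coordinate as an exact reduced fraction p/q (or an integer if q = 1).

C = (-16/9, 26/9)

1. C_x = -16/9  [CD · AF = 3692/9 ∩ 2·signedArea(CFD) = 1628/9]
2. C_y = 26/9  [CD · AF = 3692/9 ∩ 2·signedArea(CFD) = 1628/9]
   → C = (-16/9, 26/9)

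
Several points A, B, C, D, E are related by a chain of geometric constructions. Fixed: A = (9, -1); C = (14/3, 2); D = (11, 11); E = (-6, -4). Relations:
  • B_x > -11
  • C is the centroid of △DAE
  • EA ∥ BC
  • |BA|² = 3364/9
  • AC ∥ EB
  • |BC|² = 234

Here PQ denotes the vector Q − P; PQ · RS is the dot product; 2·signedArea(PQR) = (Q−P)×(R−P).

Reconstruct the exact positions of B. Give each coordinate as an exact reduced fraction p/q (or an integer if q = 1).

1. B_x = -31/3  [EA ∥ BC ∩ AC ∥ EB]
2. B_y = -1  [EA ∥ BC ∩ AC ∥ EB]
   → B = (-31/3, -1)

B = (-31/3, -1)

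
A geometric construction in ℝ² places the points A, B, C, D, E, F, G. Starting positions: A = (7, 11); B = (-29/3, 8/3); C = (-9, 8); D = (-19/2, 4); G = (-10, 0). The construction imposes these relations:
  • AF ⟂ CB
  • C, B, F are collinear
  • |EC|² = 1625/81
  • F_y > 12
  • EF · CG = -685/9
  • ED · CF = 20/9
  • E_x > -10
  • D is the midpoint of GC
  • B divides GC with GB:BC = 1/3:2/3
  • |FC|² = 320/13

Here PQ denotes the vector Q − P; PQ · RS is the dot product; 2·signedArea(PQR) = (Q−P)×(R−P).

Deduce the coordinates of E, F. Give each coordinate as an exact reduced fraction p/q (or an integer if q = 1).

1. F_x = -109/13  [C, B, F are collinear ∩ AF ⟂ CB]
2. F_y = 168/13  [C, B, F are collinear ∩ AF ⟂ CB]
   → F = (-109/13, 168/13)
3. E_x = -86/9  [line -8/13·x + -64/13·y + 1360/117 = 0 ∩ |EC|² = 1625/81]
4. E_y = 32/9  [line -8/13·x + -64/13·y + 1360/117 = 0 ∩ |EC|² = 1625/81]
   → E = (-86/9, 32/9)

E = (-86/9, 32/9)
F = (-109/13, 168/13)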